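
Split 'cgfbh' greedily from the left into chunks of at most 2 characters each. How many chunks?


'cgfbh' has 5 characters.
Chunking with max size 2:
  Chunk 1: 'cg' (positions 0-1)
  Chunk 2: 'fb' (positions 2-3)
  Chunk 3: 'h' (positions 4-4)
Total chunks: ceil(5 / 2) = 3

3


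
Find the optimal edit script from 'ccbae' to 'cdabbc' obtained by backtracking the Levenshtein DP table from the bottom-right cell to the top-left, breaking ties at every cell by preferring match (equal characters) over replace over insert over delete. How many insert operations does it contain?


Edit distance = 4. Backtracking from cell (5, 6) with preference match > replace > insert > delete,
then listing the resulting alignment 'ccbae' -> 'cdabbc' left to right:
  Step 1: keep 'c'
  Step 2: insert 'd' [insertion #1]
  Step 3: replace c->a
  Step 4: keep 'b'
  Step 5: replace a->b
  Step 6: replace e->c
Total insertions: 1

1


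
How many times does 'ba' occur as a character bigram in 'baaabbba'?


Scanning 'baaabbba' for bigram 'ba':
  Position 0: 'ba' -> MATCH
  Position 1: 'aa' -> no
  Position 2: 'aa' -> no
  Position 3: 'ab' -> no
  Position 4: 'bb' -> no
  Position 5: 'bb' -> no
  Position 6: 'ba' -> MATCH
Total matches: 2

2


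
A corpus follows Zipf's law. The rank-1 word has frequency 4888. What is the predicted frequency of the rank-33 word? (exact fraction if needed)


Zipf's law: freq(rank) = f1 / rank
f1 = 4888, rank = 33
freq = 4888 / 33
GCD(4888, 33) = 1
Simplified: 4888/33

4888/33


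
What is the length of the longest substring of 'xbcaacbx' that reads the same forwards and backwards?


Scanning 'xbcaacbx' for palindromic substrings.
Substring at positions 0-7: 'xbcaacbx'.
Check: reverse('xbcaacbx') = 'xbcaacbx' -> palindrome confirmed.
No longer palindromic substring exists; longest length = 8

8


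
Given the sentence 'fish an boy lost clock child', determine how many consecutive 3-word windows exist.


Word trigrams from [6] words:
  Trigram 1: (fish an boy)
  Trigram 2: (an boy lost)
  Trigram 3: (boy lost clock)
  Trigram 4: (lost clock child)
Total word trigrams: 6 - 2 = 4

4


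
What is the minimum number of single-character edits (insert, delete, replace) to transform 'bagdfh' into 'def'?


Building DP table for s1='bagdfh' (len 6) and s2='def' (len 3):
       d  e  f
    0  1  2  3
  b 1  1  2  3
  a 2  2  2  3
  g 3  3  3  3
  d 4  3  4  4
  f 5  4  4  4
  h 6  5  5  5
Edit distance = dp[6][3] = 5

5


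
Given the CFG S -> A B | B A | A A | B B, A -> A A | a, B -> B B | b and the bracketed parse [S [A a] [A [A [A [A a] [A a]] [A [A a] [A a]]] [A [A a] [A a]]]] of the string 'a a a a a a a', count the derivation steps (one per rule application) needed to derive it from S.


Every bracketed nonterminal node [X ...] in the tree is produced by exactly one rule application.
Reading the tree off as a leftmost derivation:
  Step 1: S  =>  A A   (applied S -> A A)
  Step 2: A A  =>  a A   (applied A -> a)
  Step 3: a A  =>  a A A   (applied A -> A A)
  Step 4: a A A  =>  a A A A   (applied A -> A A)
  Step 5: a A A A  =>  a A A A A   (applied A -> A A)
  Step 6: a A A A A  =>  a a A A A   (applied A -> a)
  Step 7: a a A A A  =>  a a a A A   (applied A -> a)
  Step 8: a a a A A  =>  a a a A A A   (applied A -> A A)
  Step 9: a a a A A A  =>  a a a a A A   (applied A -> a)
  Step 10: a a a a A A  =>  a a a a a A   (applied A -> a)
  Step 11: a a a a a A  =>  a a a a a A A   (applied A -> A A)
  Step 12: a a a a a A A  =>  a a a a a a A   (applied A -> a)
  Step 13: a a a a a a A  =>  a a a a a a a   (applied A -> a)
Final yield: a a a a a a a
Total rewrite steps: 13

13


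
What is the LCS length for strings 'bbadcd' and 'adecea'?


DP table for LCS of 'bbadcd' and 'adecea':
       a  d  e  c  e  a
    0  0  0  0  0  0  0
  b 0  0  0  0  0  0  0
  b 0  0  0  0  0  0  0
  a 0  1  1  1  1  1  1
  d 0  1  2  2  2  2  2
  c 0  1  2  2  3  3  3
  d 0  1  2  2  3  3  3
LCS: 'adc'
LCS length = 3

3


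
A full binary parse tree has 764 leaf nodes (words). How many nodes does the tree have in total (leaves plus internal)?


Leaf nodes (terminals): 764
Internal nodes = n - 1 = 764 - 1 = 763
Total = leaves + internal = 764 + 763 = 1527

1527


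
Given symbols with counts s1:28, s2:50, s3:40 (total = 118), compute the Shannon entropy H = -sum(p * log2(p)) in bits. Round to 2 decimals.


Computing entropy H = -sum(p_i * log2(p_i)):
  s1: p = 28/118 = 0.2373, -p*log2(p) = 0.4924
  s2: p = 50/118 = 0.4237, -p*log2(p) = 0.5249
  s3: p = 40/118 = 0.3390, -p*log2(p) = 0.5291
H = sum of terms = 1.5464
Rounded to 2 decimals: 1.55

1.55


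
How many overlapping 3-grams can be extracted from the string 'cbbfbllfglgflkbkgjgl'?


String 'cbbfbllfglgflkbkgjgl' has length L = 20.
Number of overlapping n-grams = L - n + 1
Substituting: 20 - 3 + 1 = 18

18


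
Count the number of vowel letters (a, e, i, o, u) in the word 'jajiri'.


Scanning each character of 'jajiri':
  Position 1: 'j' -> consonant (running count: 0)
  Position 2: 'a' -> vowel (running count: 1)
  Position 3: 'j' -> consonant (running count: 1)
  Position 4: 'i' -> vowel (running count: 2)
  Position 5: 'r' -> consonant (running count: 2)
  Position 6: 'i' -> vowel (running count: 3)
Total vowels: 3

3


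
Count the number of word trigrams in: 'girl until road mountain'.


Word trigrams from [4] words:
  Trigram 1: (girl until road)
  Trigram 2: (until road mountain)
Total word trigrams: 4 - 2 = 2

2


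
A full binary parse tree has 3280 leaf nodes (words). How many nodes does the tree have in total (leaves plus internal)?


Leaf nodes (terminals): 3280
Internal nodes = n - 1 = 3280 - 1 = 3279
Total = leaves + internal = 3280 + 3279 = 6559

6559


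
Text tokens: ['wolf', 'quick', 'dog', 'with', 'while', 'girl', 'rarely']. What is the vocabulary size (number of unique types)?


Listing all tokens and tracking unique types:
  Token 1: 'wolf' -> NEW (unique so far: 1)
  Token 2: 'quick' -> NEW (unique so far: 2)
  Token 3: 'dog' -> NEW (unique so far: 3)
  Token 4: 'with' -> NEW (unique so far: 4)
  Token 5: 'while' -> NEW (unique so far: 5)
  Token 6: 'girl' -> NEW (unique so far: 6)
  Token 7: 'rarely' -> NEW (unique so far: 7)
Unique types: ('dog', 'girl', 'quick', 'rarely', 'while', 'with', 'wolf')
Vocabulary size: 7

7


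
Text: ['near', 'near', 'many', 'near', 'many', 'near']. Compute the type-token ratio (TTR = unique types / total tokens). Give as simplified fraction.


Tokens: 6
Unique types: ('many', 'near') = 2
TTR = 2/6
Simplify: divide both by 2 -> 1/3
TTR = 1/3

1/3


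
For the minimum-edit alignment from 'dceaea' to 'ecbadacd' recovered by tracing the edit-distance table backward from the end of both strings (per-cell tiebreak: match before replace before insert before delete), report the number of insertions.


Edit distance = 5. Backtracking from cell (6, 8) with preference match > replace > insert > delete,
then listing the resulting alignment 'dceaea' -> 'ecbadacd' left to right:
  Step 1: replace d->e
  Step 2: keep 'c'
  Step 3: replace e->b
  Step 4: keep 'a'
  Step 5: replace e->d
  Step 6: keep 'a'
  Step 7: insert 'c' [insertion #1]
  Step 8: insert 'd' [insertion #2]
Total insertions: 2

2


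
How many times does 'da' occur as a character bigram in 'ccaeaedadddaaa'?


Scanning 'ccaeaedadddaaa' for bigram 'da':
  Position 0: 'cc' -> no
  Position 1: 'ca' -> no
  Position 2: 'ae' -> no
  Position 3: 'ea' -> no
  Position 4: 'ae' -> no
  Position 5: 'ed' -> no
  Position 6: 'da' -> MATCH
  Position 7: 'ad' -> no
  Position 8: 'dd' -> no
  Position 9: 'dd' -> no
  Position 10: 'da' -> MATCH
  Position 11: 'aa' -> no
  Position 12: 'aa' -> no
Total matches: 2

2


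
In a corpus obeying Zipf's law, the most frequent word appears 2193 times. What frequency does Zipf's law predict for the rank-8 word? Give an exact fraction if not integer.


Zipf's law: freq(rank) = f1 / rank
f1 = 2193, rank = 8
freq = 2193 / 8
GCD(2193, 8) = 1
Simplified: 2193/8

2193/8


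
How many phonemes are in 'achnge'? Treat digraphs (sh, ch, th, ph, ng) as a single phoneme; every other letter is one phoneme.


Parsing 'achnge' greedily, digraphs first:
  'a' -> vowel phoneme (phonemes so far: 1)
  'ch' -> digraph (1 consonant phoneme) (phonemes so far: 2)
  'ng' -> digraph (1 consonant phoneme) (phonemes so far: 3)
  'e' -> vowel phoneme (phonemes so far: 4)
Total phonemes: 4

4


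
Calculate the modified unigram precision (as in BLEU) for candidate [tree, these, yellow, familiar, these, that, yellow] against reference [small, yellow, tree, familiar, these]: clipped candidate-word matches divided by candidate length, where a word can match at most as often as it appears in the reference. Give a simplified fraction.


Reference word counts: {'familiar': 1, 'small': 1, 'these': 1, 'tree': 1, 'yellow': 1}
Checking each candidate word (with clipping):
  'tree' -> in reference (ref count 1, used 1/1) -> match (matches: 1)
  'these' -> in reference (ref count 1, used 1/1) -> match (matches: 2)
  'yellow' -> in reference (ref count 1, used 1/1) -> match (matches: 3)
  'familiar' -> in reference (ref count 1, used 1/1) -> match (matches: 4)
  'these' -> ref count 1 already used up (1/1) -> clipped, no match (matches: 4)
  'that' -> not in reference -> no match (matches: 4)
  'yellow' -> ref count 1 already used up (1/1) -> clipped, no match (matches: 4)
Clipped matches: 4, Candidate length: 7
Precision = 4/7

4/7


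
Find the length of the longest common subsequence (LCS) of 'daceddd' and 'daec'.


DP table for LCS of 'daceddd' and 'daec':
       d  a  e  c
    0  0  0  0  0
  d 0  1  1  1  1
  a 0  1  2  2  2
  c 0  1  2  2  3
  e 0  1  2  3  3
  d 0  1  2  3  3
  d 0  1  2  3  3
  d 0  1  2  3  3
LCS: 'dac'
LCS length = 3

3


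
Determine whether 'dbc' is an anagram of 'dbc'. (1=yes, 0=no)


Sort characters of 'dbc': 'bcd'
Sort characters of 'dbc': 'bcd'
Sorted forms match -> they ARE anagrams
Result: 1

1


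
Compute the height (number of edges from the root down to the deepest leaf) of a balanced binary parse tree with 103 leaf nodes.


In a balanced binary tree with n leaves the deepest leaf is ceil(log2(n)) edges below the root.
log2(103) = 6.6865
ceil(6.6865) = 7
height (edges) = 7

7


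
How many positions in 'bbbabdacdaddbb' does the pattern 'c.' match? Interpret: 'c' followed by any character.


Pattern: c. means 'c' followed by any character.
Scanning 'bbbabdacdaddbb' position-by-position:
  Pos 0: window 'bb' -> no
  Pos 1: window 'bb' -> no
  Pos 2: window 'ba' -> no
  Pos 3: window 'ab' -> no
  Pos 4: window 'bd' -> no
  Pos 5: window 'da' -> no
  Pos 6: window 'ac' -> no
  Pos 7: window 'cd' -> MATCH
  Pos 8: window 'da' -> no
  Pos 9: window 'ad' -> no
  Pos 10: window 'dd' -> no
  Pos 11: window 'db' -> no
  Pos 12: window 'bb' -> no
  Pos 13: window 'b' -> no
Total matches: 1

1


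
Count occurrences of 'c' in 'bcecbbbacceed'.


Scanning 'bcecbbbacceed' for 'c':
  Position 1: 'c' -> MATCH (count: 1)
  Position 3: 'c' -> MATCH (count: 2)
  Position 8: 'c' -> MATCH (count: 3)
  Position 9: 'c' -> MATCH (count: 4)
Total occurrences of 'c': 4

4


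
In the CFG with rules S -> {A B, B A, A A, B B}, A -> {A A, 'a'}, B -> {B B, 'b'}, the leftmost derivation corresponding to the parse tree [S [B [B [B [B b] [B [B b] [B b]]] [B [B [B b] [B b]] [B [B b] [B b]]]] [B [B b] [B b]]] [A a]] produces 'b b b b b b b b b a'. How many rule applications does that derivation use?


Every bracketed nonterminal node [X ...] in the tree is produced by exactly one rule application.
Reading the tree off as a leftmost derivation:
  Step 1: S  =>  B A   (applied S -> B A)
  Step 2: B A  =>  B B A   (applied B -> B B)
  Step 3: B B A  =>  B B B A   (applied B -> B B)
  Step 4: B B B A  =>  B B B B A   (applied B -> B B)
  Step 5: B B B B A  =>  b B B B A   (applied B -> b)
  Step 6: b B B B A  =>  b B B B B A   (applied B -> B B)
  Step 7: b B B B B A  =>  b b B B B A   (applied B -> b)
  Step 8: b b B B B A  =>  b b b B B A   (applied B -> b)
  Step 9: b b b B B A  =>  b b b B B B A   (applied B -> B B)
  Step 10: b b b B B B A  =>  b b b B B B B A   (applied B -> B B)
  Step 11: b b b B B B B A  =>  b b b b B B B A   (applied B -> b)
  Step 12: b b b b B B B A  =>  b b b b b B B A   (applied B -> b)
  Step 13: b b b b b B B A  =>  b b b b b B B B A   (applied B -> B B)
  Step 14: b b b b b B B B A  =>  b b b b b b B B A   (applied B -> b)
  Step 15: b b b b b b B B A  =>  b b b b b b b B A   (applied B -> b)
  Step 16: b b b b b b b B A  =>  b b b b b b b B B A   (applied B -> B B)
  Step 17: b b b b b b b B B A  =>  b b b b b b b b B A   (applied B -> b)
  Step 18: b b b b b b b b B A  =>  b b b b b b b b b A   (applied B -> b)
  Step 19: b b b b b b b b b A  =>  b b b b b b b b b a   (applied A -> a)
Final yield: b b b b b b b b b a
Total rewrite steps: 19

19


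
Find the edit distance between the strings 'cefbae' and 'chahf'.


Building DP table for s1='cefbae' (len 6) and s2='chahf' (len 5):
       c  h  a  h  f
    0  1  2  3  4  5
  c 1  0  1  2  3  4
  e 2  1  1  2  3  4
  f 3  2  2  2  3  3
  b 4  3  3  3  3  4
  a 5  4  4  3  4  4
  e 6  5  5  4  4  5
Edit distance = dp[6][5] = 5

5


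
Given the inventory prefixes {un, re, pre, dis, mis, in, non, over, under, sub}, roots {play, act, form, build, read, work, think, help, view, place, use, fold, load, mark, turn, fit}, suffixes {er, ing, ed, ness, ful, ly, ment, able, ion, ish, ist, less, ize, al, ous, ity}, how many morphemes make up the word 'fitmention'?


Segmenting 'fitmention' against the inventory:
  'fit' -> root (morpheme 1)
  'ment' -> suffix (morpheme 2)
  'ion' -> suffix (morpheme 3)
Total morphemes: 3

3


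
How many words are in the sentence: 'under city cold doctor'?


Counting words by splitting on spaces:
  Word 1: 'under'
  Word 2: 'city'
  Word 3: 'cold'
  Word 4: 'doctor'
Total words: 4

4


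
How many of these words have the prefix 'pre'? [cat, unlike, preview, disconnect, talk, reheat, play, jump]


Checking each word for prefix 'pre':
  'cat' -> no (count: 0)
  'unlike' -> no (count: 0)
  'preview' -> YES, starts with 'pre' (count: 1)
  'disconnect' -> no (count: 1)
  'talk' -> no (count: 1)
  'reheat' -> no (count: 1)
  'play' -> no (count: 1)
  'jump' -> no (count: 1)
Total with prefix 'pre': 1

1


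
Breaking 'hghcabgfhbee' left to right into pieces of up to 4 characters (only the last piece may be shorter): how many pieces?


'hghcabgfhbee' has 12 characters.
Chunking with max size 4:
  Chunk 1: 'hghc' (positions 0-3)
  Chunk 2: 'abgf' (positions 4-7)
  Chunk 3: 'hbee' (positions 8-11)
Total chunks: ceil(12 / 4) = 3

3


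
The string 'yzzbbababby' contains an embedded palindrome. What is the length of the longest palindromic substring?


Scanning 'yzzbbababby' for palindromic substrings.
Substring at positions 3-9: 'bbababb'.
Check: reverse('bbababb') = 'bbababb' -> palindrome confirmed.
Neighbouring characters ('z' / 'y') break symmetry, so it cannot extend further.
No longer palindromic substring exists; longest length = 7

7


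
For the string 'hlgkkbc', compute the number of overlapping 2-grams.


String 'hlgkkbc' has length L = 7.
Number of overlapping n-grams = L - n + 1
Substituting: 7 - 2 + 1 = 6

6


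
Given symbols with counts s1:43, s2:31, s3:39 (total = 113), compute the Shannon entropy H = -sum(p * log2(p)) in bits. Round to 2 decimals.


Computing entropy H = -sum(p_i * log2(p_i)):
  s1: p = 43/113 = 0.3805, -p*log2(p) = 0.5304
  s2: p = 31/113 = 0.2743, -p*log2(p) = 0.5119
  s3: p = 39/113 = 0.3451, -p*log2(p) = 0.5297
H = sum of terms = 1.5720
Rounded to 2 decimals: 1.57

1.57


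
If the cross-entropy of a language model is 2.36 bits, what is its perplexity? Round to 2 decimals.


Perplexity formula: PP = 2^H
H = 2.36
PP = 2^2.36
Decompose: 2^2.36 = 2^2 * 2^0.36
2^2 = 4, 2^0.36 ~ 1.2834259
PP ~ 4 * 1.2834259 = 5.1337036
Rounded to 2 decimals: 5.13

5.13


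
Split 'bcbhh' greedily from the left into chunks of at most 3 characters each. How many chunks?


'bcbhh' has 5 characters.
Chunking with max size 3:
  Chunk 1: 'bcb' (positions 0-2)
  Chunk 2: 'hh' (positions 3-4)
Total chunks: ceil(5 / 3) = 2

2


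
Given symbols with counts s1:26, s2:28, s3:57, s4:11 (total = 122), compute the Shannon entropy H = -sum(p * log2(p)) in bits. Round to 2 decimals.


Computing entropy H = -sum(p_i * log2(p_i)):
  s1: p = 26/122 = 0.2131, -p*log2(p) = 0.4753
  s2: p = 28/122 = 0.2295, -p*log2(p) = 0.4873
  s3: p = 57/122 = 0.4672, -p*log2(p) = 0.5129
  s4: p = 11/122 = 0.0902, -p*log2(p) = 0.3130
H = sum of terms = 1.7885
Rounded to 2 decimals: 1.79

1.79


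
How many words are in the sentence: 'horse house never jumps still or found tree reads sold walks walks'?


Counting words by splitting on spaces:
  Word 1: 'horse'
  Word 2: 'house'
  Word 3: 'never'
  Word 4: 'jumps'
  Word 5: 'still'
  Word 6: 'or'
  Word 7: 'found'
  Word 8: 'tree'
  Word 9: 'reads'
  Word 10: 'sold'
  Word 11: 'walks'
  Word 12: 'walks'
Total words: 12

12


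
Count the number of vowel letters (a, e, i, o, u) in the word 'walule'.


Scanning each character of 'walule':
  Position 1: 'w' -> consonant (running count: 0)
  Position 2: 'a' -> vowel (running count: 1)
  Position 3: 'l' -> consonant (running count: 1)
  Position 4: 'u' -> vowel (running count: 2)
  Position 5: 'l' -> consonant (running count: 2)
  Position 6: 'e' -> vowel (running count: 3)
Total vowels: 3

3


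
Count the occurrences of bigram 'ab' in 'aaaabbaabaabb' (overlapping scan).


Scanning 'aaaabbaabaabb' for bigram 'ab':
  Position 0: 'aa' -> no
  Position 1: 'aa' -> no
  Position 2: 'aa' -> no
  Position 3: 'ab' -> MATCH
  Position 4: 'bb' -> no
  Position 5: 'ba' -> no
  Position 6: 'aa' -> no
  Position 7: 'ab' -> MATCH
  Position 8: 'ba' -> no
  Position 9: 'aa' -> no
  Position 10: 'ab' -> MATCH
  Position 11: 'bb' -> no
Total matches: 3

3


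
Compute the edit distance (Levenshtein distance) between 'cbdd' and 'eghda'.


Building DP table for s1='cbdd' (len 4) and s2='eghda' (len 5):
       e  g  h  d  a
    0  1  2  3  4  5
  c 1  1  2  3  4  5
  b 2  2  2  3  4  5
  d 3  3  3  3  3  4
  d 4  4  4  4  3  4
Edit distance = dp[4][5] = 4

4


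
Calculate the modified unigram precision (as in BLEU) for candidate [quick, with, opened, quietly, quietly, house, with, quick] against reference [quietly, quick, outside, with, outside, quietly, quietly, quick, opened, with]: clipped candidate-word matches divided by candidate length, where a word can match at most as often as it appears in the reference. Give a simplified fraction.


Reference word counts: {'opened': 1, 'outside': 2, 'quick': 2, 'quietly': 3, 'with': 2}
Checking each candidate word (with clipping):
  'quick' -> in reference (ref count 2, used 1/2) -> match (matches: 1)
  'with' -> in reference (ref count 2, used 1/2) -> match (matches: 2)
  'opened' -> in reference (ref count 1, used 1/1) -> match (matches: 3)
  'quietly' -> in reference (ref count 3, used 1/3) -> match (matches: 4)
  'quietly' -> in reference (ref count 3, used 2/3) -> match (matches: 5)
  'house' -> not in reference -> no match (matches: 5)
  'with' -> in reference (ref count 2, used 2/2) -> match (matches: 6)
  'quick' -> in reference (ref count 2, used 2/2) -> match (matches: 7)
Clipped matches: 7, Candidate length: 8
Precision = 7/8

7/8


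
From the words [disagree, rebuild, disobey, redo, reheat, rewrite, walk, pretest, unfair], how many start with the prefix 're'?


Checking each word for prefix 're':
  'disagree' -> no (count: 0)
  'rebuild' -> YES, starts with 're' (count: 1)
  'disobey' -> no (count: 1)
  'redo' -> YES, starts with 're' (count: 2)
  'reheat' -> YES, starts with 're' (count: 3)
  'rewrite' -> YES, starts with 're' (count: 4)
  'walk' -> no (count: 4)
  'pretest' -> no (count: 4)
  'unfair' -> no (count: 4)
Total with prefix 're': 4

4


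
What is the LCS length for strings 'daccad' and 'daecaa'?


DP table for LCS of 'daccad' and 'daecaa':
       d  a  e  c  a  a
    0  0  0  0  0  0  0
  d 0  1  1  1  1  1  1
  a 0  1  2  2  2  2  2
  c 0  1  2  2  3  3  3
  c 0  1  2  2  3  3  3
  a 0  1  2  2  3  4  4
  d 0  1  2  2  3  4  4
LCS: 'daca'
LCS length = 4

4


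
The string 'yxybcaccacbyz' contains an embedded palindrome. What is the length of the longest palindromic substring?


Scanning 'yxybcaccacbyz' for palindromic substrings.
Substring at positions 2-11: 'ybcaccacby'.
Check: reverse('ybcaccacby') = 'ybcaccacby' -> palindrome confirmed.
Neighbouring characters ('x' / 'z') break symmetry, so it cannot extend further.
No longer palindromic substring exists; longest length = 10

10


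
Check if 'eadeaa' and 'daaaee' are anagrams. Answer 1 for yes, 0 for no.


Sort characters of 'eadeaa': 'aaadee'
Sort characters of 'daaaee': 'aaadee'
Sorted forms match -> they ARE anagrams
Result: 1

1


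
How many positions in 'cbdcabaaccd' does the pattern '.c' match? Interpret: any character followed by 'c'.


Pattern: .c means any character followed by 'c'.
Scanning 'cbdcabaaccd' position-by-position:
  Pos 0: window 'cb' -> no
  Pos 1: window 'bd' -> no
  Pos 2: window 'dc' -> MATCH
  Pos 3: window 'ca' -> no
  Pos 4: window 'ab' -> no
  Pos 5: window 'ba' -> no
  Pos 6: window 'aa' -> no
  Pos 7: window 'ac' -> MATCH
  Pos 8: window 'cc' -> MATCH
  Pos 9: window 'cd' -> no
  Pos 10: window 'd' -> no
Total matches: 3

3


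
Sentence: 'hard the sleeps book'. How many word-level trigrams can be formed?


Word trigrams from [4] words:
  Trigram 1: (hard the sleeps)
  Trigram 2: (the sleeps book)
Total word trigrams: 4 - 2 = 2

2


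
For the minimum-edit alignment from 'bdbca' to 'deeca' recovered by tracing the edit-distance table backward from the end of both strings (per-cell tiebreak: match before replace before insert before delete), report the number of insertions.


Edit distance = 3. Backtracking from cell (5, 5) with preference match > replace > insert > delete,
then listing the resulting alignment 'bdbca' -> 'deeca' left to right:
  Step 1: replace b->d
  Step 2: replace d->e
  Step 3: replace b->e
  Step 4: keep 'c'
  Step 5: keep 'a'
Total insertions: 0

0


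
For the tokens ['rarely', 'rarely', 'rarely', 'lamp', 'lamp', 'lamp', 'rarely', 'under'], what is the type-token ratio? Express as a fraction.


Tokens: 8
Unique types: ('lamp', 'rarely', 'under') = 3
TTR = 3/8
Already in lowest terms.

3/8


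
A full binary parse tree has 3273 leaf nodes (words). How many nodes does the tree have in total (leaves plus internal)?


Leaf nodes (terminals): 3273
Internal nodes = n - 1 = 3273 - 1 = 3272
Total = leaves + internal = 3273 + 3272 = 6545

6545


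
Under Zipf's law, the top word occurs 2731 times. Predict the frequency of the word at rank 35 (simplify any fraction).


Zipf's law: freq(rank) = f1 / rank
f1 = 2731, rank = 35
freq = 2731 / 35
GCD(2731, 35) = 1
Simplified: 2731/35

2731/35


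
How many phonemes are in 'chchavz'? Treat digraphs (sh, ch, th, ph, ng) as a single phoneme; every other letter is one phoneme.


Parsing 'chchavz' greedily, digraphs first:
  'ch' -> digraph (1 consonant phoneme) (phonemes so far: 1)
  'ch' -> digraph (1 consonant phoneme) (phonemes so far: 2)
  'a' -> vowel phoneme (phonemes so far: 3)
  'v' -> consonant phoneme (phonemes so far: 4)
  'z' -> consonant phoneme (phonemes so far: 5)
Total phonemes: 5

5


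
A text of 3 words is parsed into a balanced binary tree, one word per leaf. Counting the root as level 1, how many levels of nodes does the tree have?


In a balanced binary tree with n leaves the deepest leaf is ceil(log2(n)) edges below the root,
so counting node levels inclusive of root and leaves gives ceil(log2(n)) + 1 levels.
log2(3) = 1.5850
ceil(1.5850) = 2
levels = 2 + 1 = 3

3


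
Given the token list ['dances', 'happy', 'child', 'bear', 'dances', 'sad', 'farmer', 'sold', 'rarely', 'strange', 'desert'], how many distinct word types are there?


Listing all tokens and tracking unique types:
  Token 1: 'dances' -> NEW (unique so far: 1)
  Token 2: 'happy' -> NEW (unique so far: 2)
  Token 3: 'child' -> NEW (unique so far: 3)
  Token 4: 'bear' -> NEW (unique so far: 4)
  Token 5: 'dances' -> duplicate (unique so far: 4)
  Token 6: 'sad' -> NEW (unique so far: 5)
  Token 7: 'farmer' -> NEW (unique so far: 6)
  Token 8: 'sold' -> NEW (unique so far: 7)
  Token 9: 'rarely' -> NEW (unique so far: 8)
  Token 10: 'strange' -> NEW (unique so far: 9)
  Token 11: 'desert' -> NEW (unique so far: 10)
Unique types: ('bear', 'child', 'dances', 'desert', 'farmer', 'happy', 'rarely', 'sad', 'sold', 'strange')
Vocabulary size: 10

10


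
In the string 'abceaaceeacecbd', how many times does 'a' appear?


Scanning 'abceaaceeacecbd' for 'a':
  Position 0: 'a' -> MATCH (count: 1)
  Position 4: 'a' -> MATCH (count: 2)
  Position 5: 'a' -> MATCH (count: 3)
  Position 9: 'a' -> MATCH (count: 4)
Total occurrences of 'a': 4

4


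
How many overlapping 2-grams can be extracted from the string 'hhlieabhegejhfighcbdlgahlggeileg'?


String 'hhlieabhegejhfighcbdlgahlggeileg' has length L = 32.
Number of overlapping n-grams = L - n + 1
Substituting: 32 - 2 + 1 = 31

31


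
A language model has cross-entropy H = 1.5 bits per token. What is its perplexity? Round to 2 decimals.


Perplexity formula: PP = 2^H
H = 1.5
PP = 2^1.5
Decompose: 2^1.5 = 2^1 * 2^0.5 = 2^1 * sqrt(2)
2^1 = 2, sqrt(2) ~ 1.4142136
PP ~ 2 * 1.4142136 = 2.8284272
Rounded to 2 decimals: 2.83

2.83


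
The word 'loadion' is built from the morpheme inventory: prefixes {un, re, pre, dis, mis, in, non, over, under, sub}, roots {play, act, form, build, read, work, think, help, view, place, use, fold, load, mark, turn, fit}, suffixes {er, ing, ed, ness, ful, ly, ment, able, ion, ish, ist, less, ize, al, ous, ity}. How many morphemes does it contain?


Segmenting 'loadion' against the inventory:
  'load' -> root (morpheme 1)
  'ion' -> suffix (morpheme 2)
Total morphemes: 2

2


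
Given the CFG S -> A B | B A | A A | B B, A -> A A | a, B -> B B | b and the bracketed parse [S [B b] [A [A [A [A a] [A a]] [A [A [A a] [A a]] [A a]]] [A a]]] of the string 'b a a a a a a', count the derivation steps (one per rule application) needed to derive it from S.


Every bracketed nonterminal node [X ...] in the tree is produced by exactly one rule application.
Reading the tree off as a leftmost derivation:
  Step 1: S  =>  B A   (applied S -> B A)
  Step 2: B A  =>  b A   (applied B -> b)
  Step 3: b A  =>  b A A   (applied A -> A A)
  Step 4: b A A  =>  b A A A   (applied A -> A A)
  Step 5: b A A A  =>  b A A A A   (applied A -> A A)
  Step 6: b A A A A  =>  b a A A A   (applied A -> a)
  Step 7: b a A A A  =>  b a a A A   (applied A -> a)
  Step 8: b a a A A  =>  b a a A A A   (applied A -> A A)
  Step 9: b a a A A A  =>  b a a A A A A   (applied A -> A A)
  Step 10: b a a A A A A  =>  b a a a A A A   (applied A -> a)
  Step 11: b a a a A A A  =>  b a a a a A A   (applied A -> a)
  Step 12: b a a a a A A  =>  b a a a a a A   (applied A -> a)
  Step 13: b a a a a a A  =>  b a a a a a a   (applied A -> a)
Final yield: b a a a a a a
Total rewrite steps: 13

13


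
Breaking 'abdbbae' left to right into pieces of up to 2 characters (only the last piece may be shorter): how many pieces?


'abdbbae' has 7 characters.
Chunking with max size 2:
  Chunk 1: 'ab' (positions 0-1)
  Chunk 2: 'db' (positions 2-3)
  Chunk 3: 'ba' (positions 4-5)
  Chunk 4: 'e' (positions 6-6)
Total chunks: ceil(7 / 2) = 4

4


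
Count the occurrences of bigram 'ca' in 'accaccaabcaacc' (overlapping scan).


Scanning 'accaccaabcaacc' for bigram 'ca':
  Position 0: 'ac' -> no
  Position 1: 'cc' -> no
  Position 2: 'ca' -> MATCH
  Position 3: 'ac' -> no
  Position 4: 'cc' -> no
  Position 5: 'ca' -> MATCH
  Position 6: 'aa' -> no
  Position 7: 'ab' -> no
  Position 8: 'bc' -> no
  Position 9: 'ca' -> MATCH
  Position 10: 'aa' -> no
  Position 11: 'ac' -> no
  Position 12: 'cc' -> no
Total matches: 3

3


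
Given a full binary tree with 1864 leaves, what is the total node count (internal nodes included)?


Leaf nodes (terminals): 1864
Internal nodes = n - 1 = 1864 - 1 = 1863
Total = leaves + internal = 1864 + 1863 = 3727

3727


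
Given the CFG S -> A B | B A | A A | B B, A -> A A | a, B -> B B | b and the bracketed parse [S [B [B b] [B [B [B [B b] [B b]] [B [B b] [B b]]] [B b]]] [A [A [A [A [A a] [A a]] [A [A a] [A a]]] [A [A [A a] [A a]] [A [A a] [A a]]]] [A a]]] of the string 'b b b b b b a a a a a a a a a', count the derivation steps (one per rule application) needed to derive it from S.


Every bracketed nonterminal node [X ...] in the tree is produced by exactly one rule application.
Reading the tree off as a leftmost derivation:
  Step 1: S  =>  B A   (applied S -> B A)
  Step 2: B A  =>  B B A   (applied B -> B B)
  Step 3: B B A  =>  b B A   (applied B -> b)
  Step 4: b B A  =>  b B B A   (applied B -> B B)
  Step 5: b B B A  =>  b B B B A   (applied B -> B B)
  Step 6: b B B B A  =>  b B B B B A   (applied B -> B B)
  Step 7: b B B B B A  =>  b b B B B A   (applied B -> b)
  Step 8: b b B B B A  =>  b b b B B A   (applied B -> b)
  Step 9: b b b B B A  =>  b b b B B B A   (applied B -> B B)
  Step 10: b b b B B B A  =>  b b b b B B A   (applied B -> b)
  Step 11: b b b b B B A  =>  b b b b b B A   (applied B -> b)
  Step 12: b b b b b B A  =>  b b b b b b A   (applied B -> b)
  Step 13: b b b b b b A  =>  b b b b b b A A   (applied A -> A A)
  Step 14: b b b b b b A A  =>  b b b b b b A A A   (applied A -> A A)
  Step 15: b b b b b b A A A  =>  b b b b b b A A A A   (applied A -> A A)
  Step 16: b b b b b b A A A A  =>  b b b b b b A A A A A   (applied A -> A A)
  Step 17: b b b b b b A A A A A  =>  b b b b b b a A A A A   (applied A -> a)
  Step 18: b b b b b b a A A A A  =>  b b b b b b a a A A A   (applied A -> a)
  Step 19: b b b b b b a a A A A  =>  b b b b b b a a A A A A   (applied A -> A A)
  Step 20: b b b b b b a a A A A A  =>  b b b b b b a a a A A A   (applied A -> a)
  Step 21: b b b b b b a a a A A A  =>  b b b b b b a a a a A A   (applied A -> a)
  Step 22: b b b b b b a a a a A A  =>  b b b b b b a a a a A A A   (applied A -> A A)
  Step 23: b b b b b b a a a a A A A  =>  b b b b b b a a a a A A A A   (applied A -> A A)
  Step 24: b b b b b b a a a a A A A A  =>  b b b b b b a a a a a A A A   (applied A -> a)
  Step 25: b b b b b b a a a a a A A A  =>  b b b b b b a a a a a a A A   (applied A -> a)
  Step 26: b b b b b b a a a a a a A A  =>  b b b b b b a a a a a a A A A   (applied A -> A A)
  Step 27: b b b b b b a a a a a a A A A  =>  b b b b b b a a a a a a a A A   (applied A -> a)
  Step 28: b b b b b b a a a a a a a A A  =>  b b b b b b a a a a a a a a A   (applied A -> a)
  Step 29: b b b b b b a a a a a a a a A  =>  b b b b b b a a a a a a a a a   (applied A -> a)
Final yield: b b b b b b a a a a a a a a a
Total rewrite steps: 29

29


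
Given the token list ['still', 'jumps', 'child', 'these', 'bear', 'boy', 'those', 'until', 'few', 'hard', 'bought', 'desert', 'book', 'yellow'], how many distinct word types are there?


Listing all tokens and tracking unique types:
  Token 1: 'still' -> NEW (unique so far: 1)
  Token 2: 'jumps' -> NEW (unique so far: 2)
  Token 3: 'child' -> NEW (unique so far: 3)
  Token 4: 'these' -> NEW (unique so far: 4)
  Token 5: 'bear' -> NEW (unique so far: 5)
  Token 6: 'boy' -> NEW (unique so far: 6)
  Token 7: 'those' -> NEW (unique so far: 7)
  Token 8: 'until' -> NEW (unique so far: 8)
  Token 9: 'few' -> NEW (unique so far: 9)
  Token 10: 'hard' -> NEW (unique so far: 10)
  Token 11: 'bought' -> NEW (unique so far: 11)
  Token 12: 'desert' -> NEW (unique so far: 12)
  Token 13: 'book' -> NEW (unique so far: 13)
  Token 14: 'yellow' -> NEW (unique so far: 14)
Unique types: ('bear', 'book', 'bought', 'boy', 'child', 'desert', 'few', 'hard', 'jumps', 'still', 'these', 'those', 'until', 'yellow')
Vocabulary size: 14

14


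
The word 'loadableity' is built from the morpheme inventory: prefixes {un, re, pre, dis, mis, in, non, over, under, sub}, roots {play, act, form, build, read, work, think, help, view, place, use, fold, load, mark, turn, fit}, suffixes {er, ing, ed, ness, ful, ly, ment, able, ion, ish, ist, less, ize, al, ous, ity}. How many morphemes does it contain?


Segmenting 'loadableity' against the inventory:
  'load' -> root (morpheme 1)
  'able' -> suffix (morpheme 2)
  'ity' -> suffix (morpheme 3)
Total morphemes: 3

3


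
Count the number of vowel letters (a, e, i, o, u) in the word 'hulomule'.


Scanning each character of 'hulomule':
  Position 1: 'h' -> consonant (running count: 0)
  Position 2: 'u' -> vowel (running count: 1)
  Position 3: 'l' -> consonant (running count: 1)
  Position 4: 'o' -> vowel (running count: 2)
  Position 5: 'm' -> consonant (running count: 2)
  Position 6: 'u' -> vowel (running count: 3)
  Position 7: 'l' -> consonant (running count: 3)
  Position 8: 'e' -> vowel (running count: 4)
Total vowels: 4

4


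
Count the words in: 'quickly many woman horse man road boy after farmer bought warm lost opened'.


Counting words by splitting on spaces:
  Word 1: 'quickly'
  Word 2: 'many'
  Word 3: 'woman'
  Word 4: 'horse'
  Word 5: 'man'
  Word 6: 'road'
  Word 7: 'boy'
  Word 8: 'after'
  Word 9: 'farmer'
  Word 10: 'bought'
  Word 11: 'warm'
  Word 12: 'lost'
  Word 13: 'opened'
Total words: 13

13


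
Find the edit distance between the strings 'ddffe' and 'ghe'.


Building DP table for s1='ddffe' (len 5) and s2='ghe' (len 3):
       g  h  e
    0  1  2  3
  d 1  1  2  3
  d 2  2  2  3
  f 3  3  3  3
  f 4  4  4  4
  e 5  5  5  4
Edit distance = dp[5][3] = 4

4


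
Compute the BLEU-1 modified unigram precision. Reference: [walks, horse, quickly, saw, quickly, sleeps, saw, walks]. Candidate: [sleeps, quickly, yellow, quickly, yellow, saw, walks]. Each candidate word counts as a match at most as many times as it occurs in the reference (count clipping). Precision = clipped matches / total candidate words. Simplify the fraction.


Reference word counts: {'horse': 1, 'quickly': 2, 'saw': 2, 'sleeps': 1, 'walks': 2}
Checking each candidate word (with clipping):
  'sleeps' -> in reference (ref count 1, used 1/1) -> match (matches: 1)
  'quickly' -> in reference (ref count 2, used 1/2) -> match (matches: 2)
  'yellow' -> not in reference -> no match (matches: 2)
  'quickly' -> in reference (ref count 2, used 2/2) -> match (matches: 3)
  'yellow' -> not in reference -> no match (matches: 3)
  'saw' -> in reference (ref count 2, used 1/2) -> match (matches: 4)
  'walks' -> in reference (ref count 2, used 1/2) -> match (matches: 5)
Clipped matches: 5, Candidate length: 7
Precision = 5/7

5/7


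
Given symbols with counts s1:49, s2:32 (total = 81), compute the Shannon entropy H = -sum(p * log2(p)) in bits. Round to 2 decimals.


Computing entropy H = -sum(p_i * log2(p_i)):
  s1: p = 49/81 = 0.6049, -p*log2(p) = 0.4387
  s2: p = 32/81 = 0.3951, -p*log2(p) = 0.5293
H = sum of terms = 0.9680
Rounded to 2 decimals: 0.97

0.97


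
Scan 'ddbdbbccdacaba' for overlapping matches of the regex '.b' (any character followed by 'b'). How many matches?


Pattern: .b means any character followed by 'b'.
Scanning 'ddbdbbccdacaba' position-by-position:
  Pos 0: window 'dd' -> no
  Pos 1: window 'db' -> MATCH
  Pos 2: window 'bd' -> no
  Pos 3: window 'db' -> MATCH
  Pos 4: window 'bb' -> MATCH
  Pos 5: window 'bc' -> no
  Pos 6: window 'cc' -> no
  Pos 7: window 'cd' -> no
  Pos 8: window 'da' -> no
  Pos 9: window 'ac' -> no
  Pos 10: window 'ca' -> no
  Pos 11: window 'ab' -> MATCH
  Pos 12: window 'ba' -> no
  Pos 13: window 'a' -> no
Total matches: 4

4


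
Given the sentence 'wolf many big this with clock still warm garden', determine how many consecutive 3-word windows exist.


Word trigrams from [9] words:
  Trigram 1: (wolf many big)
  Trigram 2: (many big this)
  Trigram 3: (big this with)
  Trigram 4: (this with clock)
  Trigram 5: (with clock still)
  Trigram 6: (clock still warm)
  Trigram 7: (still warm garden)
Total word trigrams: 9 - 2 = 7

7


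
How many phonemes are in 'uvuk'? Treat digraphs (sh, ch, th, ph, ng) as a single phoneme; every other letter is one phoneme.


Parsing 'uvuk' greedily, digraphs first:
  'u' -> vowel phoneme (phonemes so far: 1)
  'v' -> consonant phoneme (phonemes so far: 2)
  'u' -> vowel phoneme (phonemes so far: 3)
  'k' -> consonant phoneme (phonemes so far: 4)
Total phonemes: 4

4


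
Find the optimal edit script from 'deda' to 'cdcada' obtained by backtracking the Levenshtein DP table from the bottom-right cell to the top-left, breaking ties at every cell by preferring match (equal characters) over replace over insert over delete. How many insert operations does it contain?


Edit distance = 3. Backtracking from cell (4, 6) with preference match > replace > insert > delete,
then listing the resulting alignment 'deda' -> 'cdcada' left to right:
  Step 1: insert 'c' [insertion #1]
  Step 2: keep 'd'
  Step 3: insert 'c' [insertion #2]
  Step 4: replace e->a
  Step 5: keep 'd'
  Step 6: keep 'a'
Total insertions: 2

2


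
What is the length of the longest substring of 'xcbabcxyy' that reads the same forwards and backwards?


Scanning 'xcbabcxyy' for palindromic substrings.
Substring at positions 0-6: 'xcbabcx'.
Check: reverse('xcbabcx') = 'xcbabcx' -> palindrome confirmed.
Neighbouring characters ('-' / 'y') break symmetry, so it cannot extend further.
No longer palindromic substring exists; longest length = 7

7


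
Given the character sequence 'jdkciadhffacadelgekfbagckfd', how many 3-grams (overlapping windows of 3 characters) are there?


String 'jdkciadhffacadelgekfbagckfd' has length L = 27.
Number of overlapping n-grams = L - n + 1
Substituting: 27 - 3 + 1 = 25

25


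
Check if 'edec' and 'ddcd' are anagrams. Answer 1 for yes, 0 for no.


Sort characters of 'edec': 'cdee'
Sort characters of 'ddcd': 'cddd'
Sorted forms differ -> they are NOT anagrams
Result: 0

0


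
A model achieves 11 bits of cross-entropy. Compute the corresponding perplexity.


Perplexity formula: PP = 2^H
H = 11
PP = 2^11
PP = 2^11 = 2048

2048


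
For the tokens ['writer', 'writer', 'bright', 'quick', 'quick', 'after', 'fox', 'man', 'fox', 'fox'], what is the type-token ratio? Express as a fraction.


Tokens: 10
Unique types: ('after', 'bright', 'fox', 'man', 'quick', 'writer') = 6
TTR = 6/10
Simplify: divide both by 2 -> 3/5
TTR = 3/5

3/5


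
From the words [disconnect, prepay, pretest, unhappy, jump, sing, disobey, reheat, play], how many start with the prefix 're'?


Checking each word for prefix 're':
  'disconnect' -> no (count: 0)
  'prepay' -> no (count: 0)
  'pretest' -> no (count: 0)
  'unhappy' -> no (count: 0)
  'jump' -> no (count: 0)
  'sing' -> no (count: 0)
  'disobey' -> no (count: 0)
  'reheat' -> YES, starts with 're' (count: 1)
  'play' -> no (count: 1)
Total with prefix 're': 1

1


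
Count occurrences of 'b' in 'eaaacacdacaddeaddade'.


Scanning 'eaaacacdacaddeaddade' for 'b':
  No matches found.
Total occurrences of 'b': 0

0


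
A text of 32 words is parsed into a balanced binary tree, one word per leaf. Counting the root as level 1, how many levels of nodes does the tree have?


In a balanced binary tree with n leaves the deepest leaf is ceil(log2(n)) edges below the root,
so counting node levels inclusive of root and leaves gives ceil(log2(n)) + 1 levels.
log2(32) = 5.0000
ceil(5.0000) = 5
levels = 5 + 1 = 6

6


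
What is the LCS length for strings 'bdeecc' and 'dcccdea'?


DP table for LCS of 'bdeecc' and 'dcccdea':
       d  c  c  c  d  e  a
    0  0  0  0  0  0  0  0
  b 0  0  0  0  0  0  0  0
  d 0  1  1  1  1  1  1  1
  e 0  1  1  1  1  1  2  2
  e 0  1  1  1  1  1  2  2
  c 0  1  2  2  2  2  2  2
  c 0  1  2  3  3  3  3  3
LCS: 'dcc'
LCS length = 3

3


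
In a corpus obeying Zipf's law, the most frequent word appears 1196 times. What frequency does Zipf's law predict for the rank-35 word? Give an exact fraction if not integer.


Zipf's law: freq(rank) = f1 / rank
f1 = 1196, rank = 35
freq = 1196 / 35
GCD(1196, 35) = 1
Simplified: 1196/35

1196/35
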